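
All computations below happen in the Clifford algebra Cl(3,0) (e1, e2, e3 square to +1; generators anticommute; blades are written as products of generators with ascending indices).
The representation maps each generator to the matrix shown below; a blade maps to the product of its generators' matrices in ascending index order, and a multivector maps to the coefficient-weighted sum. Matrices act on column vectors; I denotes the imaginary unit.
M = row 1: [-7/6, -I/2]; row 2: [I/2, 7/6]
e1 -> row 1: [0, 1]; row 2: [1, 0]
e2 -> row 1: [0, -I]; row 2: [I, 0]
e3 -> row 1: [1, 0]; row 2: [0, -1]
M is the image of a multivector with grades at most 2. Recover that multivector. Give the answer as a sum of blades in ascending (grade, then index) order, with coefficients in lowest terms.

Method: 1, rho(e1), rho(e2), rho(e3) form a trace-orthogonal basis of the 2x2 complex matrices (tr(X Y) = 2 if X = Y, else 0), so M = m0*1 + m1*rho(e1) + m2*rho(e2) + m3*rho(e3) with m0 = tr(M)/2 = 0, m1 = tr(M rho(e1))/2 = 0, m2 = tr(M rho(e2))/2 = 1/2, m3 = tr(M rho(e3))/2 = -7/6.
Multiplying table entries, the bivector images are rho(e1 e2) = I*rho(e3), rho(e1 e3) = -I*rho(e2), rho(e2 e3) = I*rho(e1); with real blade coefficients the real parts of m0..m3 are the coefficients of 1, e1, e2, e3 and the imaginary parts give the bivectors (e2 e3: Im m1, e1 e3: -Im m2, e1 e2: Im m3).
Answer: 1/2*e2 - 7/6*e3


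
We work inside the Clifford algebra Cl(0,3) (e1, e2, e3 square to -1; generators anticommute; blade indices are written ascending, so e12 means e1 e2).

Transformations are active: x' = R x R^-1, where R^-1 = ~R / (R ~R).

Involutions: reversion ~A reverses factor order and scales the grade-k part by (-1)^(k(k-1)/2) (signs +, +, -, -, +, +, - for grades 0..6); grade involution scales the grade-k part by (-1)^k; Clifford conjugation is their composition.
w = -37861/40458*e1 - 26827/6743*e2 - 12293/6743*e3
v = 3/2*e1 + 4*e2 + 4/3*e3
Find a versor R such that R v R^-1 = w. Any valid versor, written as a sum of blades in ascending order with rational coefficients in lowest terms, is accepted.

A norm check does it: q(v) = q(w) = -721/36, hence R = v + w = 11413/20229*e1 + 145/6743*e2 - 9907/20229*e3 realises the map — parallel part kept, (v - w)/2 negated, v carried to w.
Answer: 11413/20229*e1 + 145/6743*e2 - 9907/20229*e3


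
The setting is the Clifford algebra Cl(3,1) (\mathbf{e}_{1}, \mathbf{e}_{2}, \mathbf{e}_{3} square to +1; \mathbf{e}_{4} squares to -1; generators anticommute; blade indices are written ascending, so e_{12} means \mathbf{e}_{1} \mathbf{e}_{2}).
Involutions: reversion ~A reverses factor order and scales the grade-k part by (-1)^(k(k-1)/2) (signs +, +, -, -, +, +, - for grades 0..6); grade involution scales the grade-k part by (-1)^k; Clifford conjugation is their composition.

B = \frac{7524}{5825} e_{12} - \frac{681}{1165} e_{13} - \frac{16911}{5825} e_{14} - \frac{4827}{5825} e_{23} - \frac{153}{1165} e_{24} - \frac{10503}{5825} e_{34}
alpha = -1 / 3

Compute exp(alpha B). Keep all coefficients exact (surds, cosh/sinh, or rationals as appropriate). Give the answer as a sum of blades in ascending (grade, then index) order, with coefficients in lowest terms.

B^2 term by term: the squares give (\frac{7524}{5825})^2*(e_{12})^2 + (-\frac{681}{1165})^2*(e_{13})^2 + (-\frac{16911}{5825})^2*(e_{14})^2 + (-\frac{4827}{5825})^2*(e_{23})^2 + (-\frac{153}{1165})^2*(e_{24})^2 + (-\frac{10503}{5825})^2*(e_{34})^2 = \frac{56610576}{33930625}*(-1) + \frac{463761}{1357225}*(-1) + \frac{285981921}{33930625}*(+1) + \frac{23299929}{33930625}*(-1) + \frac{23409}{1357225}*(+1) + \frac{110313009}{33930625}*(+1) = 9 (each basis 2-blade squares to minus the product of its generators' squares); cross terms between blades sharing an index anticommute and cancel; the commuting (index-disjoint) pairs give grade-4 terms 2*c*c'*(blade product), which cancel blade by blade — e_{1234}: -\frac{158049144}{33930625} - \frac{208386}{1357225} + \frac{163258794}{33930625} = 0 — confirming B is simple. So B^2 = 9.
B^2 = 9 — hyperbolic case — the even/odd split gives cosh and sinh: l = 3, alpha*l = -1, so exp(alpha B) = cosh(-1) + (sinh(-1)/3)*B = \cosh{\left(1 \right)} + (- \frac{\sinh{\left(1 \right)}}{3})*B.
Answer: \cosh{\left(1 \right)} - \frac{2508 \sinh{\left(1 \right)}}{5825} e_{12} + \frac{227 \sinh{\left(1 \right)}}{1165} e_{13} + \frac{5637 \sinh{\left(1 \right)}}{5825} e_{14} + \frac{1609 \sinh{\left(1 \right)}}{5825} e_{23} + \frac{51 \sinh{\left(1 \right)}}{1165} e_{24} + \frac{3501 \sinh{\left(1 \right)}}{5825} e_{34}


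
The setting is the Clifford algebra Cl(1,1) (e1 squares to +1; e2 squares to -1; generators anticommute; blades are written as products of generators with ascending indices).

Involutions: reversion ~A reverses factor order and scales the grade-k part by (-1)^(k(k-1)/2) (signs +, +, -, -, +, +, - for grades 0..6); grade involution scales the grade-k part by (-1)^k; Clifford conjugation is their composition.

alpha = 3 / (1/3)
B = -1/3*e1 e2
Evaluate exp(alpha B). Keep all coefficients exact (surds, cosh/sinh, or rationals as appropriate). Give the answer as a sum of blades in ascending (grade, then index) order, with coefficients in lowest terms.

B^2 = (-1/3)^2*(e1 e2)^2 = 1/9*(+1) = 1/9 (a basis 2-blade squares to minus the product of its generators' squares).
B^2 = 1/9 — since the square is positive, the closed form is hyperbolic: l = 1/3, alpha*l = 3, so exp(alpha B) = cosh(3) + (sinh(3)/(1/3))*B = cosh(3) + (3*sinh(3))*B.
Answer: cosh(3) - sinh(3)*e1 e2


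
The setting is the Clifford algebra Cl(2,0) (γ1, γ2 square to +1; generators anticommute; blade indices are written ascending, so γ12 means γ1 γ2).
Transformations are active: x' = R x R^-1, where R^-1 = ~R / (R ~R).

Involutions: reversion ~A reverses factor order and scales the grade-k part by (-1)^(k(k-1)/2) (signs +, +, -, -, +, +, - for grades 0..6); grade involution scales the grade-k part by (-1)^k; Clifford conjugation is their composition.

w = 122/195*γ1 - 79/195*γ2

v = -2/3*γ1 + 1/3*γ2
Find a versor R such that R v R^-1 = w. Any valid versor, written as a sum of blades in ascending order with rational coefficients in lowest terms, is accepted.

The midline construction: v and w both square to 5/9, so reflecting in their sum -8/195*γ1 - 14/195*γ2 exchanges them.
Answer: -8/195*γ1 - 14/195*γ2


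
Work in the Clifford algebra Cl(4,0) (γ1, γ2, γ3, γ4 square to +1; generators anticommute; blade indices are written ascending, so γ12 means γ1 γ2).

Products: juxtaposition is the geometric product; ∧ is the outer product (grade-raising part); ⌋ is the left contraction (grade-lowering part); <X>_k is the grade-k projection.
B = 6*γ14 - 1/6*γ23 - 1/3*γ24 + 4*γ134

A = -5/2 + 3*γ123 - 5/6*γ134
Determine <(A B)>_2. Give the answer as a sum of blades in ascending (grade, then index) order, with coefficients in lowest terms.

step 1: 10/3 + 1/2*γ1 - 5*γ3 - 15*γ14 + 5/12*γ23 + 77/6*γ24 + 5/18*γ123 - 5/36*γ124 - 9*γ134 + 18*γ234
step 2: -15*γ14 + 5/12*γ23 + 77/6*γ24
Answer: -15*γ14 + 5/12*γ23 + 77/6*γ24


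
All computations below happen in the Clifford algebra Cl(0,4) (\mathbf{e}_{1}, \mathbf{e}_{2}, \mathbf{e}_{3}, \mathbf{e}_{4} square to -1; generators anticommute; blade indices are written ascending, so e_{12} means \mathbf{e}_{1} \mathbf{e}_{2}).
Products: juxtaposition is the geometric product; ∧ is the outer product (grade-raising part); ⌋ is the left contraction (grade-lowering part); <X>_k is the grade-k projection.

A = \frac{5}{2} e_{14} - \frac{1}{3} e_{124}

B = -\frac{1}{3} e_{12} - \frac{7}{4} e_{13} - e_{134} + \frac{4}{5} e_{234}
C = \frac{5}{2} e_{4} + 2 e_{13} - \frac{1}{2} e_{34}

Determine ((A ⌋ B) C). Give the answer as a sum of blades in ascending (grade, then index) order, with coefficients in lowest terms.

step 1: -\frac{5}{2} e_{3}
step 2: -5 e_{1} - \frac{5}{4} e_{4} - \frac{25}{4} e_{34}
Answer: -5 e_{1} - \frac{5}{4} e_{4} - \frac{25}{4} e_{34}


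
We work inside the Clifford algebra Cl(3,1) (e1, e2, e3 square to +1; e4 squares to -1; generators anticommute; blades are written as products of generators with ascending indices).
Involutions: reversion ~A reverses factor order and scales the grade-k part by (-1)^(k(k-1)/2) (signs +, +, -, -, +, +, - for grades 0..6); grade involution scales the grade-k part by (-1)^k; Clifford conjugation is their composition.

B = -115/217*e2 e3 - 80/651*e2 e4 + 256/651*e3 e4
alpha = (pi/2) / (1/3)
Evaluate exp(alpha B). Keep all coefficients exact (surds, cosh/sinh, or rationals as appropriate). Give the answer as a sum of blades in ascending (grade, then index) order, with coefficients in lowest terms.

B^2 term by term: the squares give (-115/217)^2*(e2 e3)^2 + (-80/651)^2*(e2 e4)^2 + (256/651)^2*(e3 e4)^2 = 13225/47089*(-1) + 6400/423801*(+1) + 65536/423801*(+1) = -1/9 (each basis 2-blade squares to minus the product of its generators' squares); cross terms between blades sharing an index anticommute and cancel. So B^2 = -1/9.
B^2 = -1/9 — since the square is negative, the closed form is circular: l = 1/3, alpha*l = pi/2, so exp(alpha B) = cos(pi/2) + (sin(pi/2)/(1/3))*B = 0 + (3)*B.
Answer: -345/217*e2 e3 - 80/217*e2 e4 + 256/217*e3 e4


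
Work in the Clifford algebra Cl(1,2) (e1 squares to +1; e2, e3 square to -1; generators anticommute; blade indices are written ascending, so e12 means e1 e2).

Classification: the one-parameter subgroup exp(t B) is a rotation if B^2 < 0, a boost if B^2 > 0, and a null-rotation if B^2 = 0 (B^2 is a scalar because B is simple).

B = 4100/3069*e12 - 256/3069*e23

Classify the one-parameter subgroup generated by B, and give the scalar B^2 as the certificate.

B^2 term by term: the squares give (4100/3069)^2*(e12)^2 + (-256/3069)^2*(e23)^2 = 16810000/9418761*(+1) + 65536/9418761*(-1) = 16/9 (each basis 2-blade squares to minus the product of its generators' squares); cross terms between blades sharing an index anticommute and cancel. So B^2 = 16/9.
Answer: boost, certificate B^2 = 16/9. No conjugation can change B^2 = 16/9; the sign gives the class.


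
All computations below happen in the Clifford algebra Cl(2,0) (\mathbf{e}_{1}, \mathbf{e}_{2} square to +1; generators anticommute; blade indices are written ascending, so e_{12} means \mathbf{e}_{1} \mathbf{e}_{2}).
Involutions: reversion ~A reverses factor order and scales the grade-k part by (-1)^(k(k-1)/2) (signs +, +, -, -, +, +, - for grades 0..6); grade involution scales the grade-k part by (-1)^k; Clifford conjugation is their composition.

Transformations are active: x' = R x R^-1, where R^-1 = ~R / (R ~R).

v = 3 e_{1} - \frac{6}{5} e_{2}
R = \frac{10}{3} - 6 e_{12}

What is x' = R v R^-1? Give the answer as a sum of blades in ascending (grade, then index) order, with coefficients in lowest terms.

~R = \frac{10}{3} + 6 e_{12}, and R ~R = \frac{424}{9}, so R^-1 = ~R / (\frac{424}{9}).
R v = \frac{86}{5} e_{1} + 14 e_{2}
Answer: -\frac{30}{53} e_{1} + \frac{843}{265} e_{2}


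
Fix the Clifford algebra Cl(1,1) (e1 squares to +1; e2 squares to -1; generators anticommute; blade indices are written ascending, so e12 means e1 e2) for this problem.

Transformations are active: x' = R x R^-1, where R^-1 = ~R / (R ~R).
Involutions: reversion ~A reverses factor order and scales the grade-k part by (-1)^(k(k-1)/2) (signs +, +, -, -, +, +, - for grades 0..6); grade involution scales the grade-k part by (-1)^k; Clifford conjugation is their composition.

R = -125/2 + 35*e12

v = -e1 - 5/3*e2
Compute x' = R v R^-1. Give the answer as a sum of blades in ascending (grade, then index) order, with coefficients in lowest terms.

~R = -125/2 - 35*e12, and R ~R = 10725/4, so R^-1 = ~R / (10725/4).
R v = 725/6*e1 + 835/6*e2
Answer: -5963/1287*e1 - 6205/1287*e2


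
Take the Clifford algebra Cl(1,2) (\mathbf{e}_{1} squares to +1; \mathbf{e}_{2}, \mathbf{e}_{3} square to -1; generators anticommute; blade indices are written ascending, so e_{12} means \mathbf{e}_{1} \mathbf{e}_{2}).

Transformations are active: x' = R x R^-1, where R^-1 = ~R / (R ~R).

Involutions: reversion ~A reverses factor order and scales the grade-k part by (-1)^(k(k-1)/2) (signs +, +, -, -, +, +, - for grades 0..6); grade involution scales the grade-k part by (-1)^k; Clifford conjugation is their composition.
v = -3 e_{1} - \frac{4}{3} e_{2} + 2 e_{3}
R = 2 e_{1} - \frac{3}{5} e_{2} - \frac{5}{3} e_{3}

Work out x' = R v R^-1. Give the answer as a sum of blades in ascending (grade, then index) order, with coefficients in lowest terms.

~R = 2 e_{1} - \frac{3}{5} e_{2} - \frac{5}{3} e_{3}, and R ~R = \frac{194}{225}, so R^-1 = ~R / (\frac{194}{225}).
R v = -\frac{52}{15} - \frac{67}{15} e_{12} - e_{13} - \frac{154}{45} e_{23}
Answer: -\frac{1269}{97} e_{1} + \frac{1792}{291} e_{2} + \frac{1106}{97} e_{3}


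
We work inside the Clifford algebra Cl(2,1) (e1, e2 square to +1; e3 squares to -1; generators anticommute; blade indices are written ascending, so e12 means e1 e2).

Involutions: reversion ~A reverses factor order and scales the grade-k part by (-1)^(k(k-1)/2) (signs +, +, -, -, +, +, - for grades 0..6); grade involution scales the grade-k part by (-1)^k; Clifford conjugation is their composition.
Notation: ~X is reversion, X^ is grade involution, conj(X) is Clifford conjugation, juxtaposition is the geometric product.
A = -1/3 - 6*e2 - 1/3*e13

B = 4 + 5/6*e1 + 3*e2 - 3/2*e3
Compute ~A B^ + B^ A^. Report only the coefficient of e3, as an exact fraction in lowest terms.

first term: 50/3 - 2/9*e1 - 23*e2 - 2/9*e3 - 5*e12 + 4/3*e13 - 9*e23 + e123
second term: -58/3 - 2/9*e1 + 25*e2 - 2/9*e3 - 5*e12 - 4/3*e13 - 9*e23 - e123
Answer: -4/9


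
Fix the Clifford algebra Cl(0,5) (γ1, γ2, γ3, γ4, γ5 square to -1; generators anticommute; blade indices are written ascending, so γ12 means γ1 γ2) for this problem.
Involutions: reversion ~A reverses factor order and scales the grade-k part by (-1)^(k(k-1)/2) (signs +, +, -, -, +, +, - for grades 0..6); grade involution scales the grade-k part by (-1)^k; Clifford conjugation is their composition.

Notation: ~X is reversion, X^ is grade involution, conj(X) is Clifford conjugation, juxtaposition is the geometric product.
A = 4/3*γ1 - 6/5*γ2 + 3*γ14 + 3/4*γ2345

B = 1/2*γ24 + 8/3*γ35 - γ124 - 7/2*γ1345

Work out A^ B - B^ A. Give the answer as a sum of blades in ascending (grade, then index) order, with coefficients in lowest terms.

first term: -3*γ2 - 3/5*γ4 - 9/8*γ12 - 6/5*γ14 + 2/3*γ24 - 81/8*γ35 - 2/3*γ124 - 155/36*γ135 + 16/5*γ235 - 14/3*γ345 - 8*γ1345 + 21/5*γ12345
second term: 3*γ2 - 3/5*γ4 + 9/8*γ12 - 6/5*γ14 + 2/3*γ24 - 81/8*γ35 + 2/3*γ124 + 155/36*γ135 - 16/5*γ235 - 14/3*γ345 - 8*γ1345 - 21/5*γ12345
Answer: -6*γ2 - 9/4*γ12 - 4/3*γ124 - 155/18*γ135 + 32/5*γ235 + 42/5*γ12345


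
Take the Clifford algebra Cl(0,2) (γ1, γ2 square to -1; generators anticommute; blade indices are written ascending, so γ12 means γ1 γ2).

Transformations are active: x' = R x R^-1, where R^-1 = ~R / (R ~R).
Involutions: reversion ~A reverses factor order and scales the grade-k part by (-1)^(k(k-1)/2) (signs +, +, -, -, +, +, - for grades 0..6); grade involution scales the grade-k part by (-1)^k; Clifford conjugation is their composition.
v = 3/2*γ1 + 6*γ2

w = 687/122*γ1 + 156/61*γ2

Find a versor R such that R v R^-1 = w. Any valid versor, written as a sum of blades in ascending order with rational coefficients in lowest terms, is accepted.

Key observation: q(v) = q(w) = -153/4 (sandwiches preserve the norm), so R = v + w = 435/61*γ1 + 522/61*γ2 works whenever it is invertible — the component of v along it is kept and (v - w)/2 reverses, sending v to w.
Answer: 435/61*γ1 + 522/61*γ2


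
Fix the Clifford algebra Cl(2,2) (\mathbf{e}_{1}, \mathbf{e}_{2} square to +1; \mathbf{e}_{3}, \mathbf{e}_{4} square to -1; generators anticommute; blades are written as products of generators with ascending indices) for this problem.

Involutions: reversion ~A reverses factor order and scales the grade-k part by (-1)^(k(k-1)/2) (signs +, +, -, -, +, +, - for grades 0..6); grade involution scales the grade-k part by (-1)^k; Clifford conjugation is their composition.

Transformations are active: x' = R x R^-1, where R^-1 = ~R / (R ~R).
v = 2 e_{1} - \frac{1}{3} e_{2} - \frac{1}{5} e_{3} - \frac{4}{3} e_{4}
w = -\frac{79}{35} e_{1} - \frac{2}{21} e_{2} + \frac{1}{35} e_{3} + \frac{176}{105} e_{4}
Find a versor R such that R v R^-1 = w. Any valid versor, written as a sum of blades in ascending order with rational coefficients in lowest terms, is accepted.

Sketch: the shared square \frac{172}{75} makes R = v + w = -\frac{9}{35} e_{1} - \frac{3}{7} e_{2} - \frac{6}{35} e_{3} + \frac{12}{35} e_{4} the natural versor; its sandwich fixes that direction, negates (v - w)/2, and sends v to w.
Answer: -\frac{9}{35} e_{1} - \frac{3}{7} e_{2} - \frac{6}{35} e_{3} + \frac{12}{35} e_{4}


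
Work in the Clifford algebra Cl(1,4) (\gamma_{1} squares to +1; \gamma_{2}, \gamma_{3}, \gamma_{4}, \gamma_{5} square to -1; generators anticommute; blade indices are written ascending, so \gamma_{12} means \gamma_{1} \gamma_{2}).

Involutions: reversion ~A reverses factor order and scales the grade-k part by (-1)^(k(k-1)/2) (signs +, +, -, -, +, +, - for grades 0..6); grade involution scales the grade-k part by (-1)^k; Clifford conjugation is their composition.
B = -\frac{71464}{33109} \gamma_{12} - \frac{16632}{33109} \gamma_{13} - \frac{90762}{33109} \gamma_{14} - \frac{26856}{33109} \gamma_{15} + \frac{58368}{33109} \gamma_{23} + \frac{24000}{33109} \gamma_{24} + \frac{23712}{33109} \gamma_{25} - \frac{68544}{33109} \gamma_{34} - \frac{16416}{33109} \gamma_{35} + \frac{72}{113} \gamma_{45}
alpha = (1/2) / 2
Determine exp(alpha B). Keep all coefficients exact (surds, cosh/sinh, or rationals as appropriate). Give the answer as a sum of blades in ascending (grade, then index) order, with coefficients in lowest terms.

B^2 term by term: the squares give (-\frac{71464}{33109})^2*(\gamma_{12})^2 + (-\frac{16632}{33109})^2*(\gamma_{13})^2 + (-\frac{90762}{33109})^2*(\gamma_{14})^2 + (-\frac{26856}{33109})^2*(\gamma_{15})^2 + (\frac{58368}{33109})^2*(\gamma_{23})^2 + (\frac{24000}{33109})^2*(\gamma_{24})^2 + (\frac{23712}{33109})^2*(\gamma_{25})^2 + (-\frac{68544}{33109})^2*(\gamma_{34})^2 + (-\frac{16416}{33109})^2*(\gamma_{35})^2 + (\frac{72}{113})^2*(\gamma_{45})^2 = \frac{5107103296}{1096205881}*(+1) + \frac{276623424}{1096205881}*(+1) + \frac{8237740644}{1096205881}*(+1) + \frac{721244736}{1096205881}*(+1) + \frac{3406823424}{1096205881}*(-1) + \frac{576000000}{1096205881}*(-1) + \frac{562258944}{1096205881}*(-1) + \frac{4698279936}{1096205881}*(-1) + \frac{269485056}{1096205881}*(-1) + \frac{5184}{12769}*(-1) = 4 (each basis 2-blade squares to minus the product of its generators' squares); cross terms between blades sharing an index anticommute and cancel; the commuting (index-disjoint) pairs give grade-4 terms 2*c*c'*(blade product), which cancel blade by blade — \gamma_{1234}: \frac{9796856832}{1096205881} + \frac{798336000}{1096205881} - \frac{10595192832}{1096205881} = 0; \gamma_{1235}: \frac{2346306048}{1096205881} + \frac{788755968}{1096205881} - \frac{3135062016}{1096205881} = 0; \gamma_{1245}: -\frac{10290816}{3741317} + \frac{4304297088}{1096205881} - \frac{1289088000}{1096205881} = 0; \gamma_{1345}: -\frac{2395008}{3741317} - \frac{2979897984}{1096205881} + \frac{3681635328}{1096205881} = 0; \gamma_{2345}: \frac{8404992}{3741317} + \frac{787968000}{1096205881} - \frac{3250630656}{1096205881} = 0 — confirming B is simple. So B^2 = 4.
B^2 = 4 — the positive square puts this in the hyperbolic regime; l = 2, alpha*l = \frac{1}{2}, so exp(alpha B) = cosh(\frac{1}{2}) + (sinh(\frac{1}{2})/2)*B = \cosh{\left(\frac{1}{2} \right)} + (\frac{\sinh{\left(\frac{1}{2} \right)}}{2})*B.
Answer: \cosh{\left(\frac{1}{2} \right)} - \frac{35732 \sinh{\left(\frac{1}{2} \right)}}{33109} \gamma_{12} - \frac{8316 \sinh{\left(\frac{1}{2} \right)}}{33109} \gamma_{13} - \frac{45381 \sinh{\left(\frac{1}{2} \right)}}{33109} \gamma_{14} - \frac{13428 \sinh{\left(\frac{1}{2} \right)}}{33109} \gamma_{15} + \frac{29184 \sinh{\left(\frac{1}{2} \right)}}{33109} \gamma_{23} + \frac{12000 \sinh{\left(\frac{1}{2} \right)}}{33109} \gamma_{24} + \frac{11856 \sinh{\left(\frac{1}{2} \right)}}{33109} \gamma_{25} - \frac{34272 \sinh{\left(\frac{1}{2} \right)}}{33109} \gamma_{34} - \frac{8208 \sinh{\left(\frac{1}{2} \right)}}{33109} \gamma_{35} + \frac{36 \sinh{\left(\frac{1}{2} \right)}}{113} \gamma_{45}


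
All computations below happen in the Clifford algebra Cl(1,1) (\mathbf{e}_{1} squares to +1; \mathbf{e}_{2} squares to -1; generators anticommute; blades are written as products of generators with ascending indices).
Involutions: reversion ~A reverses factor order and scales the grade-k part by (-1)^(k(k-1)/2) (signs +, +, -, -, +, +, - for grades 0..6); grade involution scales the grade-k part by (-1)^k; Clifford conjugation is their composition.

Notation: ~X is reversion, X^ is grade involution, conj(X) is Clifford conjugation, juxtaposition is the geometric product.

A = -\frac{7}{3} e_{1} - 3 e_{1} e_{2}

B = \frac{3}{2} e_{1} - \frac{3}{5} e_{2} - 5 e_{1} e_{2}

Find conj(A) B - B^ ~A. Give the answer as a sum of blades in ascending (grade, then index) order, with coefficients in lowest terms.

first term: -\frac{23}{2} + \frac{9}{5} e_{1} - \frac{97}{6} e_{2} - \frac{7}{5} e_{1} e_{2}
second term: -\frac{23}{2} + \frac{9}{5} e_{1} - \frac{97}{6} e_{2} + \frac{7}{5} e_{1} e_{2}
Answer: -\frac{14}{5} e_{1} e_{2}


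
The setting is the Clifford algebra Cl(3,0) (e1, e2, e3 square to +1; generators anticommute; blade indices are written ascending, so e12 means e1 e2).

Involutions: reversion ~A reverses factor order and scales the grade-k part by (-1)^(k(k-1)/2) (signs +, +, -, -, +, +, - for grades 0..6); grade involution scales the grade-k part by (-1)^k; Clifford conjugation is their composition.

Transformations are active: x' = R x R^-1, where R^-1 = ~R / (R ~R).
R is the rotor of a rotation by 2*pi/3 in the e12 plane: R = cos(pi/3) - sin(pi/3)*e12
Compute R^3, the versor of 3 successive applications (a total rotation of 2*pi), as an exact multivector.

The rotor phase is half the rotation angle and phases add under composition, so 3 steps in the e12 plane accumulate phase 3*(pi/3) = pi: R^3 = cos(pi) - sin(pi)*e12.
cos(pi) = -1 and sin(pi) = 0, so R^3 = -1. The total rotation 2*pi is 1 full turn, so every vector returns to itself, yet the rotor is -1, on the OTHER sheet of the double cover (an odd number of 2*pi turns).
Answer: -1


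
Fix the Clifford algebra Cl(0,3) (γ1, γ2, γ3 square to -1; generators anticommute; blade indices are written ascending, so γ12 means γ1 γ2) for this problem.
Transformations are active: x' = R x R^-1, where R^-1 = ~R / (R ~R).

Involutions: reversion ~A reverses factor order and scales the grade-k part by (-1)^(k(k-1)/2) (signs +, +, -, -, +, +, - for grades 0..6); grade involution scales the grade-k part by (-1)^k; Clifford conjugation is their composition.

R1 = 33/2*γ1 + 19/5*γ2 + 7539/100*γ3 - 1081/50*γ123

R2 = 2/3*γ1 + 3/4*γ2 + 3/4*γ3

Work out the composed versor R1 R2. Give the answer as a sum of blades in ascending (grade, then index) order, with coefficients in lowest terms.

Distribute over the terms of R2 (each basis-blade product reordered to ascending indices, repeated generators contracted through their squares):
R1 (2/3*γ1) = -11 - 38/15*γ12 - 2513/50*γ13 + 1081/75*γ23
R1 (3/4*γ2) = -57/20 + 99/8*γ12 - 3243/200*γ13 - 22617/400*γ23
R1 (3/4*γ3) = -22617/400 + 3243/200*γ12 + 99/8*γ13 + 57/20*γ23
Summing the partial products and collecting blades:
Answer: -28157/400 + 7817/300*γ12 - 541/10*γ13 - 9427/240*γ23


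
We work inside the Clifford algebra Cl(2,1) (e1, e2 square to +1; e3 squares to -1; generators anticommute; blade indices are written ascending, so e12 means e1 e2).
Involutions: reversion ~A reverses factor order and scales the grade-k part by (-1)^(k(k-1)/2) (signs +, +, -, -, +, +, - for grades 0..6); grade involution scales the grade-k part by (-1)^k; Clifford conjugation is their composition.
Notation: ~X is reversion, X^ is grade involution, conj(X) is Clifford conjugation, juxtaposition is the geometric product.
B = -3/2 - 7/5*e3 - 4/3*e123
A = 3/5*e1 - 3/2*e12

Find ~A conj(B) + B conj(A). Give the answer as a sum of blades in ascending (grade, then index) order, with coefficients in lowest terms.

first term: -9/10*e1 + 2*e3 - 9/4*e12 + 21/25*e13 - 4/5*e23 + 21/10*e123
second term: 9/10*e1 + 2*e3 - 9/4*e12 - 21/25*e13 + 4/5*e23 - 21/10*e123
Answer: 4*e3 - 9/2*e12


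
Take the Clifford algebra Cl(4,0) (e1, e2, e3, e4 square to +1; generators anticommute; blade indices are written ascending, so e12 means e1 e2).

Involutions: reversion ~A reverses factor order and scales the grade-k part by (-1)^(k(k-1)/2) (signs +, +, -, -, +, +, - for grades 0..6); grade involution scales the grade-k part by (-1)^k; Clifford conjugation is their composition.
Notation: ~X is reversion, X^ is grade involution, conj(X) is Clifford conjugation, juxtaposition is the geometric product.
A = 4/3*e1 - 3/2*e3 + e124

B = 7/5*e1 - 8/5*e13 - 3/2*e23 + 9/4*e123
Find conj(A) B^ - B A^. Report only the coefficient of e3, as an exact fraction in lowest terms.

first term: 28/15 + 12/5*e1 + 9/4*e2 + 32/15*e3 - 27/8*e12 + 21/10*e13 + 3*e23 - 7/5*e24 - 9/4*e34 + 2*e123 - 3/2*e134 + 8/5*e234
second term: -28/15 - 12/5*e1 - 9/4*e2 - 32/15*e3 + 27/8*e12 + 21/10*e13 - 3*e23 - 7/5*e24 + 9/4*e34 + 2*e123 - 3/2*e134 + 8/5*e234
Answer: 64/15


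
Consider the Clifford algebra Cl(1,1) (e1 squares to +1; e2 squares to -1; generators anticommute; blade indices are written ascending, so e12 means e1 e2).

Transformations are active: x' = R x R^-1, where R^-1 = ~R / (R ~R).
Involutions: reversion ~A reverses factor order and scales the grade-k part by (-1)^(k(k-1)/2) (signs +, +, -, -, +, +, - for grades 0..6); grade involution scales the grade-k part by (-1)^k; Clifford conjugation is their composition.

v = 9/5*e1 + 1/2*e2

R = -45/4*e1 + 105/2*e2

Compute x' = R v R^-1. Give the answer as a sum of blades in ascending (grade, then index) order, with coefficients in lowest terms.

~R = -45/4*e1 + 105/2*e2, and R ~R = -42075/16, so R^-1 = ~R / (-42075/16).
R v = -93/2 - 801/8*e12
Answer: -411/187*e1 + 2537/1870*e2


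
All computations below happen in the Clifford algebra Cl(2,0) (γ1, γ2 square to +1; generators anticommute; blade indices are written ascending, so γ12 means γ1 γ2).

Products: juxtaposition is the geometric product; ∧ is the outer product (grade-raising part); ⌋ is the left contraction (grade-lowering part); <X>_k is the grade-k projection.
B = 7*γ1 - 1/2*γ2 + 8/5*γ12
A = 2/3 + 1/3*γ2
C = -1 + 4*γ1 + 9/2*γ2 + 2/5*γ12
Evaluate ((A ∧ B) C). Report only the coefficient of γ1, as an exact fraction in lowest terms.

step 1: 14/3*γ1 - 1/3*γ2 - 19/15*γ12
step 2: 2651/150 - 307/30*γ1 + 109/15*γ2 + 118/5*γ12
Answer: -307/30


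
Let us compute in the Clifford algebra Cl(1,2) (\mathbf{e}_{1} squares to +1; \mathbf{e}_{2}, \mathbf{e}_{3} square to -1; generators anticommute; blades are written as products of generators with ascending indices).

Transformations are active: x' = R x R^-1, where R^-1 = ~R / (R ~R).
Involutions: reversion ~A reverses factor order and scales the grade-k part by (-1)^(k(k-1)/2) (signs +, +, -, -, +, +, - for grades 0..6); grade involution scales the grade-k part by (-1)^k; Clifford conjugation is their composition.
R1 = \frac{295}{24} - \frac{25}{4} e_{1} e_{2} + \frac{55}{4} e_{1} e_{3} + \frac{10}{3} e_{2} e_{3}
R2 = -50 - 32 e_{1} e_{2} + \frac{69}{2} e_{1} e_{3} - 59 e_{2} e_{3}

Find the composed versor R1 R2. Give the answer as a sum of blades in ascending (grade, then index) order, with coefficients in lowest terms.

Distribute over the terms of R1 (each basis-blade product reordered to ascending indices, repeated generators contracted through their squares):
(\frac{295}{24}) R2 = -\frac{7375}{12} - \frac{1180}{3} e_{1} e_{2} + \frac{6785}{16} e_{1} e_{3} - \frac{17405}{24} e_{2} e_{3}
(-\frac{25}{4} e_{1} e_{2}) R2 = 200 + \frac{625}{2} e_{1} e_{2} - \frac{1475}{4} e_{1} e_{3} + \frac{1725}{8} e_{2} e_{3}
(\frac{55}{4} e_{1} e_{3}) R2 = \frac{3795}{8} - \frac{3245}{4} e_{1} e_{2} - \frac{1375}{2} e_{1} e_{3} - 440 e_{2} e_{3}
(\frac{10}{3} e_{2} e_{3}) R2 = \frac{590}{3} - 115 e_{1} e_{2} - \frac{320}{3} e_{1} e_{3} - \frac{500}{3} e_{2} e_{3}
Summing the partial products and collecting blades:
Answer: \frac{6155}{24} - \frac{12085}{12} e_{1} e_{2} - \frac{35465}{48} e_{1} e_{3} - \frac{4465}{4} e_{2} e_{3}


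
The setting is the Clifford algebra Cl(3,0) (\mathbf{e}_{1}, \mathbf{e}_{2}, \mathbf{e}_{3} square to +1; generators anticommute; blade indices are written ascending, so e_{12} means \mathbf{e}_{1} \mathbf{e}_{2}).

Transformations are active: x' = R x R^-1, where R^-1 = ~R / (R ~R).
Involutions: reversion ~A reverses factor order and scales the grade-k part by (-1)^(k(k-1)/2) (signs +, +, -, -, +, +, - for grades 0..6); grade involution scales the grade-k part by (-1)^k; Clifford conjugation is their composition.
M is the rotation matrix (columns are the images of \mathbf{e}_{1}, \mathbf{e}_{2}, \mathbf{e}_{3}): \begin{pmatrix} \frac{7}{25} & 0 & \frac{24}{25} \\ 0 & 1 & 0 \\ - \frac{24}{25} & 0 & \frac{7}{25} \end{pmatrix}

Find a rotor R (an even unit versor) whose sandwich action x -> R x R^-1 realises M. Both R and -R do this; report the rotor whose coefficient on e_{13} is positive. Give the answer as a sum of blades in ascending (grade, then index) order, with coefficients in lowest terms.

Method: write R = a + b12*e_{12} + b13*e_{13} + b23*e_{23} with a^2 + b12^2 + b13^2 + b23^2 = 1 (so R^-1 = ~R). Expanding the columns R e_j ~R gives tr M = 4a^2 - 1 and, from the antisymmetric part, M21 - M12 = -4a*b12, M13 - M31 = 4a*b13, M32 - M23 = -4a*b23.
Here tr M = \frac{39}{25}, so a^2 = (1 + tr M)/4 = \frac{16}{25} and a = ±\frac{4}{5}. Taking a = \frac{4}{5}: M21 - M12 = 0, M13 - M31 = \frac{48}{25}, M32 - M23 = 0, giving b12 = 0, b13 = \frac{3}{5}, b23 = 0, i.e. R = \frac{4}{5} + \frac{3}{5} e_{13}.
Its e_{13} coefficient is already positive.
Answer: \frac{4}{5} + \frac{3}{5} e_{13}. Uniqueness: Spin(3) -> SO(3) maps R and -R to the same rotation of trace \frac{39}{25}; fixing the sign of the e_{13} coefficient removes the ambiguity.


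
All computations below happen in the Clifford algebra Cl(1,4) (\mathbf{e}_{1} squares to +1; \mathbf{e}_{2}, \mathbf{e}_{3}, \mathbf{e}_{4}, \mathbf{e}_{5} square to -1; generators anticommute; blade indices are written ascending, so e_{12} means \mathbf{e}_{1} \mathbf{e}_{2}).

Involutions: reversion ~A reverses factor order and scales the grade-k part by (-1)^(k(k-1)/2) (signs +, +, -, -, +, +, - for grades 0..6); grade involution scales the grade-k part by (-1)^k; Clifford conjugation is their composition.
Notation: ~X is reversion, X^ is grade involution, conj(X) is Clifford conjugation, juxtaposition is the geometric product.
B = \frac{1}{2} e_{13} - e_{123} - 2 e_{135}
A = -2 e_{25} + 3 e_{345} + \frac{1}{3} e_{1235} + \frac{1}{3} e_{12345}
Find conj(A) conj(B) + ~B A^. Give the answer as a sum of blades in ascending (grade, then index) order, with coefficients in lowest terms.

first term: -\frac{2}{3} e_{2} - \frac{1}{3} e_{5} + 6 e_{14} + \frac{2}{3} e_{24} + \frac{1}{6} e_{25} - \frac{1}{3} e_{45} - 4 e_{123} + 2 e_{135} - \frac{3}{2} e_{145} - \frac{1}{6} e_{245} + e_{1235} + 3 e_{1245}
second term: -\frac{2}{3} e_{2} - \frac{1}{3} e_{5} - 6 e_{14} - \frac{2}{3} e_{24} + \frac{1}{6} e_{25} + \frac{1}{3} e_{45} + 4 e_{123} - 2 e_{135} - \frac{3}{2} e_{145} - \frac{1}{6} e_{245} - e_{1235} + 3 e_{1245}
Answer: -\frac{4}{3} e_{2} - \frac{2}{3} e_{5} + \frac{1}{3} e_{25} - 3 e_{145} - \frac{1}{3} e_{245} + 6 e_{1245}


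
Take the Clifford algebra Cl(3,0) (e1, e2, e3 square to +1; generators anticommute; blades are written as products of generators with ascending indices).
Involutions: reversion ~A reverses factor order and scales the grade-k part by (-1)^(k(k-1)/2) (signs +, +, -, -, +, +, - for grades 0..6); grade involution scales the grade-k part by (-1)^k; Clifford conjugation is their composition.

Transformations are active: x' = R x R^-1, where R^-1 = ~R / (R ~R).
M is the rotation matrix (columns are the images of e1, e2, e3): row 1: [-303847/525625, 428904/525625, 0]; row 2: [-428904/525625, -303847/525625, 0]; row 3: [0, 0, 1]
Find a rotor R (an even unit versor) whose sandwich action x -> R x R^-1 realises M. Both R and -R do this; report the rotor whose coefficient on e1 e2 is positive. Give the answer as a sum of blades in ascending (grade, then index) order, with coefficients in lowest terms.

Method: write R = a + b12*e1 e2 + b13*e1 e3 + b23*e2 e3 with a^2 + b12^2 + b13^2 + b23^2 = 1 (so R^-1 = ~R). Expanding the columns R e_j ~R gives tr M = 4a^2 - 1 and, from the antisymmetric part, M21 - M12 = -4a*b12, M13 - M31 = 4a*b13, M32 - M23 = -4a*b23.
Here tr M = -82069/525625, so a^2 = (1 + tr M)/4 = 110889/525625 and a = ±333/725. Taking a = 333/725: M21 - M12 = -857808/525625, M13 - M31 = 0, M32 - M23 = 0, giving b12 = 644/725, b13 = 0, b23 = 0, i.e. R = 333/725 + 644/725*e1 e2.
Its e1 e2 coefficient is already positive.
Answer: 333/725 + 644/725*e1 e2. Recall the cover is two-to-one: with M of trace -82069/525625, both preimages act alike, and the stated e1 e2 sign chooses the sheet.


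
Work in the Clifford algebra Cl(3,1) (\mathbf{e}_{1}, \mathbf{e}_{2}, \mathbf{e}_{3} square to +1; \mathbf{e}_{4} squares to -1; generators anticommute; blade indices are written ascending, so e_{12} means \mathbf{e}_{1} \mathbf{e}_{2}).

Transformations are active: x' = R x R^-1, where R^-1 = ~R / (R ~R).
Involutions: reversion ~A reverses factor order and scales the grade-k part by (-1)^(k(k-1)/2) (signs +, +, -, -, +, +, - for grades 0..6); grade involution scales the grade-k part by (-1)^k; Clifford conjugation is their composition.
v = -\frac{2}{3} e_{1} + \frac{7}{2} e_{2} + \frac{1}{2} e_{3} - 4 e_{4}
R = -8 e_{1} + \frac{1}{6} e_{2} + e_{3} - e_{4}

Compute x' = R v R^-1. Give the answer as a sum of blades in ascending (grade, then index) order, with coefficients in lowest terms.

~R = -8 e_{1} + \frac{1}{6} e_{2} + e_{3} - e_{4}, and R ~R = \frac{2305}{36}, so R^-1 = ~R / (\frac{2305}{36}).
R v = \frac{29}{12} - \frac{251}{9} e_{12} - \frac{10}{3} e_{13} + \frac{94}{3} e_{14} - \frac{41}{12} e_{23} + \frac{17}{6} e_{24} - \frac{7}{2} e_{34}
Answer: \frac{434}{6915} e_{1} - \frac{16077}{4610} e_{2} - \frac{1957}{4610} e_{3} + \frac{9046}{2305} e_{4}


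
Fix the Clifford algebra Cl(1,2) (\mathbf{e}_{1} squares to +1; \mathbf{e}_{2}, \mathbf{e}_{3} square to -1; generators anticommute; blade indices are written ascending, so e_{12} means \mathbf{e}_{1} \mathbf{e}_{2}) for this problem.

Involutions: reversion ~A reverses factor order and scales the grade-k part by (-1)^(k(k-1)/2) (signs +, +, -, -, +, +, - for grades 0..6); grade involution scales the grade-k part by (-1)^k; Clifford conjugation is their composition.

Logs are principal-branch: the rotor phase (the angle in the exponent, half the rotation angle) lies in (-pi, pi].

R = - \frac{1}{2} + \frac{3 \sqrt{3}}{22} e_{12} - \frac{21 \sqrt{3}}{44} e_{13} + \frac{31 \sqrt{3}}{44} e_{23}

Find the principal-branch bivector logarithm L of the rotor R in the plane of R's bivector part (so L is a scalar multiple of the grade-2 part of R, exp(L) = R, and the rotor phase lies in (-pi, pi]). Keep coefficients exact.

The scalar part of R is - \frac{1}{2}, which fixes the principal-branch rotor phase; the unit plane is then the bivector part divided by the sine of that phase, and L is that plane scaled by the phase.
Concretely: cos(phase) = - \frac{1}{2} gives phase = ±\frac{2 \pi}{3}, and since phase/sin(phase) is even the sign is immaterial: L = (phase/sin(phase)) * <R>_2 = (\frac{4 \sqrt{3} \pi}{9}) * <R>_2.
Answer: \frac{2 \pi}{11} e_{12} - \frac{7 \pi}{11} e_{13} + \frac{31 \pi}{33} e_{23}


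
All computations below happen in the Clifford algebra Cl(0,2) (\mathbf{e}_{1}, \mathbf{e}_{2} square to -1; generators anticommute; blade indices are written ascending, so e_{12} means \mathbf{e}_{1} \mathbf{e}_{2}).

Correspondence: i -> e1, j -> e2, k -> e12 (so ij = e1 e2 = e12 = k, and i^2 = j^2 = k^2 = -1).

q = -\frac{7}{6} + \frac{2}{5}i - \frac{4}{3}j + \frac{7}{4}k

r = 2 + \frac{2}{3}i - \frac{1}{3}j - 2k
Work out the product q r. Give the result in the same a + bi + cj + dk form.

In blades: q = -\frac{7}{6} + \frac{2}{5} e_{1} - \frac{4}{3} e_{2} + \frac{7}{4} e_{12}, r = 2 + \frac{2}{3} e_{1} - \frac{1}{3} e_{2} - 2 e_{12}.
Distribute q over r term by term (generator squares from the signature, products reordered to ascending indices): (-\frac{7}{6})*r = -\frac{7}{3} - \frac{7}{9} e_{1} + \frac{7}{18} e_{2} + \frac{7}{3} e_{12}; (\frac{2}{5} e_{1})*r = -\frac{4}{15} + \frac{4}{5} e_{1} + \frac{4}{5} e_{2} - \frac{2}{15} e_{12}; (-\frac{4}{3} e_{2})*r = -\frac{4}{9} + \frac{8}{3} e_{1} - \frac{8}{3} e_{2} + \frac{8}{9} e_{12}; (\frac{7}{4} e_{12})*r = \frac{7}{2} + \frac{7}{12} e_{1} + \frac{7}{6} e_{2} + \frac{7}{2} e_{12}.
Sum: \frac{41}{90} + \frac{589}{180} e_{1} - \frac{14}{45} e_{2} + \frac{593}{90} e_{12}; translating back through the correspondence:
Answer: \frac{41}{90} + \frac{589}{180}i - \frac{14}{45}j + \frac{593}{90}k


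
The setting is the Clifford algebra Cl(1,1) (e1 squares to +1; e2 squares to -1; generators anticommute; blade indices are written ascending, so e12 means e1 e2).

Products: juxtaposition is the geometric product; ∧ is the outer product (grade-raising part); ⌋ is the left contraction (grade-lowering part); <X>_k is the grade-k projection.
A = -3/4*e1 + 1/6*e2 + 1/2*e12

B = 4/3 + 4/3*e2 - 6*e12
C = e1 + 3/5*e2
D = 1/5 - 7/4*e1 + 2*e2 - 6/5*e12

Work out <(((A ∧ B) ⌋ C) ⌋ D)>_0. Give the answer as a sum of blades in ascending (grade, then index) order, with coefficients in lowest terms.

step 1: -e1 + 2/9*e2 - 1/3*e12
step 2: -17/15
step 3: -17/75 + 119/60*e1 - 34/15*e2 + 34/25*e12
step 4: -17/75
Answer: -17/75


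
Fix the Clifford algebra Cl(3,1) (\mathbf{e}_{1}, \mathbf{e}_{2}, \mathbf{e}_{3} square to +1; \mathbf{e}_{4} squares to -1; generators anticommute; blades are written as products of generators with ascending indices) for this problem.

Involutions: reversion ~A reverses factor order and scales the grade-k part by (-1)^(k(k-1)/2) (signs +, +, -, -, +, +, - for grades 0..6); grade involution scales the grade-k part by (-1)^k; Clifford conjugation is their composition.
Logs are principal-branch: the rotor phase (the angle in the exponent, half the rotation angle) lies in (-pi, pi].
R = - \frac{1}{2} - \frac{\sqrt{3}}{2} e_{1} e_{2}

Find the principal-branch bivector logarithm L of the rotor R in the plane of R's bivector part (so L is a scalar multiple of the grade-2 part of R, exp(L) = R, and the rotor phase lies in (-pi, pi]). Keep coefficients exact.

The scalar part of R is - \frac{1}{2}, and that scalar determines the rotor phase on the principal branch; recovering the unit plane as bivector-part over sine of the phase gives L = phase * plane.
Concretely: cos(phase) = - \frac{1}{2} gives phase = ±\frac{2 \pi}{3}, and since phase/sin(phase) is even the sign is immaterial: L = (phase/sin(phase)) * <R>_2 = (\frac{4 \sqrt{3} \pi}{9}) * <R>_2.
Answer: - \frac{2 \pi}{3} e_{1} e_{2}


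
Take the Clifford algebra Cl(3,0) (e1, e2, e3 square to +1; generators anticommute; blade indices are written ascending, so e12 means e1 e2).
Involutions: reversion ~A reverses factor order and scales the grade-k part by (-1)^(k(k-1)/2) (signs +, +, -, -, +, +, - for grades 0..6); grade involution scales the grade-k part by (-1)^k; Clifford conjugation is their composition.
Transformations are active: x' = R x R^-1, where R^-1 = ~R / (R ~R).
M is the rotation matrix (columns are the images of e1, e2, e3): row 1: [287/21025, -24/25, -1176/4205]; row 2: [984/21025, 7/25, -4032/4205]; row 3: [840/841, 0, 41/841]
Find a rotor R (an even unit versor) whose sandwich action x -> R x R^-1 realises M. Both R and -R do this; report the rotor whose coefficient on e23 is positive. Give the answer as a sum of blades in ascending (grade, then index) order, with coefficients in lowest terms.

Method: write R = a + b12*e12 + b13*e13 + b23*e23 with a^2 + b12^2 + b13^2 + b23^2 = 1 (so R^-1 = ~R). Expanding the columns R e_j ~R gives tr M = 4a^2 - 1 and, from the antisymmetric part, M21 - M12 = -4a*b12, M13 - M31 = 4a*b13, M32 - M23 = -4a*b23.
Here tr M = 7199/21025, so a^2 = (1 + tr M)/4 = 7056/21025 and a = ±84/145. Taking a = 84/145: M21 - M12 = 21168/21025, M13 - M31 = -5376/4205, M32 - M23 = 4032/4205, giving b12 = -63/145, b13 = -16/29, b23 = -12/29, i.e. R = 84/145 - 63/145*e12 - 16/29*e13 - 12/29*e23.
Its e23 coefficient is negative, so report the other preimage -R.
Answer: -84/145 + 63/145*e12 + 16/29*e13 + 12/29*e23. Key observation: the double cover Spin(3) -> SO(3) sends R and -R to the same matrix (trace 7199/21025 here), so the stated sign of the e23 coefficient is what selects one sheet.
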